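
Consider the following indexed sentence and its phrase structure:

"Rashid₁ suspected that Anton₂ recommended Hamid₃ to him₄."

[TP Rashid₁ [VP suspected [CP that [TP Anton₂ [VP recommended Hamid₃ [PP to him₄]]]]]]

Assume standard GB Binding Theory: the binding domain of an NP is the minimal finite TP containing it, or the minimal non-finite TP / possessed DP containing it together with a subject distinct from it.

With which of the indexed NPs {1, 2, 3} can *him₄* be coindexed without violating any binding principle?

*him* is a pronoun, so Principle B applies: it must be free in its binding domain.
Binding domain of *him₄*: the embedded TP, whose subject is Anton₂.
*Rashid₁* c-commands the pronoun but from outside its binding domain, and is not c-commanded by it → coindexation permitted.
*Anton₂* c-commands the pronoun within its binding domain → coindexation would violate Principle B.
*Hamid₃* c-commands the pronoun within its binding domain → coindexation would violate Principle B.

{1}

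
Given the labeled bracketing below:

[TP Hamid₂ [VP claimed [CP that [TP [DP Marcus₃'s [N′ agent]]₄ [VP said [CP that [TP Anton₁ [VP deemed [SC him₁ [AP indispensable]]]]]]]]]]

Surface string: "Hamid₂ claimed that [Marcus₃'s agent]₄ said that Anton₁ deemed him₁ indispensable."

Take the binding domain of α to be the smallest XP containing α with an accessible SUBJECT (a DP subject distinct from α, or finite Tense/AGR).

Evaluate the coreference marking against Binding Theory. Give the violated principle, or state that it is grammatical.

Principle B

The two coindexed NPs are *Anton₁* and *him₁*.
*him₁* is a pronoun. Its binding domain is the embedded TP, whose subject is Anton₁.
*Anton₁* c-commands it within that domain and carries the same index.
The pronoun is locally bound → Principle B violation.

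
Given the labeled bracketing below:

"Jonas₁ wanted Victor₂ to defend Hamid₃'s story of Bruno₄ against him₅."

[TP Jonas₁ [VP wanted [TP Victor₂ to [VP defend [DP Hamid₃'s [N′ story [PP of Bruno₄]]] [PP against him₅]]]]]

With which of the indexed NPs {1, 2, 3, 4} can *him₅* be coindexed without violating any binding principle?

{1, 3, 4}

*him* is a pronoun, so Principle B applies: it must be free in its binding domain.
Binding domain of *him₅*: the embedded TP, whose subject is Victor₂.
*Jonas₁* c-commands the pronoun but from outside its binding domain, and is not c-commanded by it → coindexation permitted.
*Victor₂* c-commands the pronoun within its binding domain → coindexation would violate Principle B.
*Hamid₃* and the pronoun do not c-command one another → neither Principle B nor Principle C is at stake; coindexation permitted.
*Bruno₄* and the pronoun do not c-command one another → neither Principle B nor Principle C is at stake; coindexation permitted.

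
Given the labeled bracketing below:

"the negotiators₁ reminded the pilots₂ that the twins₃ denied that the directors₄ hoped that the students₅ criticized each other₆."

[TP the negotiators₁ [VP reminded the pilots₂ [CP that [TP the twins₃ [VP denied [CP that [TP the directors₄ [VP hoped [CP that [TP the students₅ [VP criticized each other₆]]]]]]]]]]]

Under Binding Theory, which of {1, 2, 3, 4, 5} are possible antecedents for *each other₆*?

*each other* is an anaphor, so Principle A applies: it must be bound in its binding domain.
Binding domain of *each other₆*: the embedded TP, whose subject is the students₅.
*the negotiators₁* c-commands the anaphor but is outside its binding domain → cannot satisfy Principle A.
*the pilots₂* c-commands the anaphor but is outside its binding domain → cannot satisfy Principle A.
*the twins₃* c-commands the anaphor but is outside its binding domain → cannot satisfy Principle A.
*the directors₄* c-commands the anaphor but is outside its binding domain → cannot satisfy Principle A.
*the students₅* c-commands the anaphor within its binding domain → licit binder.

{5}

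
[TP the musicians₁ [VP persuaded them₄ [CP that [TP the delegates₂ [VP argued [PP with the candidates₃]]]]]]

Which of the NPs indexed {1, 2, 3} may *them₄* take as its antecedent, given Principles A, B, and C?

*them* is a pronoun, so Principle B applies: it must be free in its binding domain.
Binding domain of *them₄*: the matrix TP, whose subject is the musicians₁.
*the musicians₁* c-commands the pronoun within its binding domain → coindexation would violate Principle B.
*the delegates₂*: the pronoun c-commands this R-expression → coindexation would violate Principle C on *the delegates₂*.
*the candidates₃*: the pronoun c-commands this R-expression → coindexation would violate Principle C on *the candidates₃*.

none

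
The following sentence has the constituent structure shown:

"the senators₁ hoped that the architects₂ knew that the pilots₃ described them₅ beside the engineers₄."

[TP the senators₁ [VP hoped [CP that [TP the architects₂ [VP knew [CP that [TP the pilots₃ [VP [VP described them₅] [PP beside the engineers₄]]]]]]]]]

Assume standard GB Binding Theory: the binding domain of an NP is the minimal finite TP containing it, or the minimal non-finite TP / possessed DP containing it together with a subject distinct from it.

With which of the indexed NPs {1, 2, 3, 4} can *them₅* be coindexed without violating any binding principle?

*them* is a pronoun, so Principle B applies: it must be free in its binding domain.
Binding domain of *them₅*: the embedded TP, whose subject is the pilots₃.
*the senators₁* c-commands the pronoun but from outside its binding domain, and is not c-commanded by it → coindexation permitted.
*the architects₂* c-commands the pronoun but from outside its binding domain, and is not c-commanded by it → coindexation permitted.
*the pilots₃* c-commands the pronoun within its binding domain → coindexation would violate Principle B.
*the engineers₄* and the pronoun do not c-command one another → neither Principle B nor Principle C is at stake; coindexation permitted.

{1, 2, 4}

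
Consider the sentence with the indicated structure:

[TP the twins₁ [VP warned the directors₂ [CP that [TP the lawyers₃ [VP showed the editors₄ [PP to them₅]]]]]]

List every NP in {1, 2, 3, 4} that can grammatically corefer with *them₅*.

{1, 2}

*them* is a pronoun, so Principle B applies: it must be free in its binding domain.
Binding domain of *them₅*: the embedded TP, whose subject is the lawyers₃.
*the twins₁* c-commands the pronoun but from outside its binding domain, and is not c-commanded by it → coindexation permitted.
*the directors₂* c-commands the pronoun but from outside its binding domain, and is not c-commanded by it → coindexation permitted.
*the lawyers₃* c-commands the pronoun within its binding domain → coindexation would violate Principle B.
*the editors₄* c-commands the pronoun within its binding domain → coindexation would violate Principle B.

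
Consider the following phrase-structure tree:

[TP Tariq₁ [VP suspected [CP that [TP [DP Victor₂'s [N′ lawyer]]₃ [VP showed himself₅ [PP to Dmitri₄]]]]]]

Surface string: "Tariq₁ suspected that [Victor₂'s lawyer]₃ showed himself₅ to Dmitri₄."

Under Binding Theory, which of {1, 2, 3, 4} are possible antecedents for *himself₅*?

*himself* is an anaphor, so Principle A applies: it must be bound in its binding domain.
Binding domain of *himself₅*: the embedded TP, whose subject is [Victor₂'s lawyer]₃.
*Tariq₁* c-commands the anaphor but is outside its binding domain → cannot satisfy Principle A.
*Victor₂* does not c-command the anaphor → cannot bind it.
*[Victor₂'s lawyer]₃* c-commands the anaphor within its binding domain → licit binder.
*Dmitri₄* does not c-command the anaphor → cannot bind it.

{3}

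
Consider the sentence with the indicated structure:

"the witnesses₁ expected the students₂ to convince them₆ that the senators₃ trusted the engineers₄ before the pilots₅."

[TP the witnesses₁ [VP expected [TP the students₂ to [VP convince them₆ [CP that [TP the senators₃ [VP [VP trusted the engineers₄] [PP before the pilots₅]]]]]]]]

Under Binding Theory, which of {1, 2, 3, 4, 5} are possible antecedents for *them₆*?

*them* is a pronoun, so Principle B applies: it must be free in its binding domain.
Binding domain of *them₆*: the embedded TP, whose subject is the students₂.
*the witnesses₁* c-commands the pronoun but from outside its binding domain, and is not c-commanded by it → coindexation permitted.
*the students₂* c-commands the pronoun within its binding domain → coindexation would violate Principle B.
*the senators₃*: the pronoun c-commands this R-expression → coindexation would violate Principle C on *the senators₃*.
*the engineers₄*: the pronoun c-commands this R-expression → coindexation would violate Principle C on *the engineers₄*.
*the pilots₅*: the pronoun c-commands this R-expression → coindexation would violate Principle C on *the pilots₅*.

{1}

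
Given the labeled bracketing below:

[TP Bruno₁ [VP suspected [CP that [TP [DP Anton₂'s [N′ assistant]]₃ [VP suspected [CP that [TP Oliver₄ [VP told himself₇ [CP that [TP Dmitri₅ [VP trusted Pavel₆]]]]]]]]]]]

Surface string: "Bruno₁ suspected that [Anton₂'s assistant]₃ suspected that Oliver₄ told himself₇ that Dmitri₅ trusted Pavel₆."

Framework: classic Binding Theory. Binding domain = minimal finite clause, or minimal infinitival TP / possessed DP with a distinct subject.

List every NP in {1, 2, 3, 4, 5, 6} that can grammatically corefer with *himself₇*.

*himself* is an anaphor, so Principle A applies: it must be bound in its binding domain.
Binding domain of *himself₇*: the embedded TP, whose subject is Oliver₄.
*Bruno₁* c-commands the anaphor but is outside its binding domain → cannot satisfy Principle A.
*Anton₂* does not c-command the anaphor → cannot bind it.
*[Anton₂'s assistant]₃* c-commands the anaphor but is outside its binding domain → cannot satisfy Principle A.
*Oliver₄* c-commands the anaphor within its binding domain → licit binder.
*Dmitri₅* does not c-command the anaphor → cannot bind it.
*Pavel₆* does not c-command the anaphor → cannot bind it.

{4}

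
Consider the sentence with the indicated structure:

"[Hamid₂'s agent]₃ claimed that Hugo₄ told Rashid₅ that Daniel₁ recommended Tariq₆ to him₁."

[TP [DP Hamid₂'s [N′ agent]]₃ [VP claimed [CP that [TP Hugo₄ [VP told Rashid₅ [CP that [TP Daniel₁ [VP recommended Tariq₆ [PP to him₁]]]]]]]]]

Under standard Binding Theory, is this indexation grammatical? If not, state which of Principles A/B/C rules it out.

Principle B

The two coindexed NPs are *Daniel₁* and *him₁*.
*him₁* is a pronoun. Its binding domain is the embedded TP, whose subject is Daniel₁.
*Daniel₁* c-commands it within that domain and carries the same index.
The pronoun is locally bound → Principle B violation.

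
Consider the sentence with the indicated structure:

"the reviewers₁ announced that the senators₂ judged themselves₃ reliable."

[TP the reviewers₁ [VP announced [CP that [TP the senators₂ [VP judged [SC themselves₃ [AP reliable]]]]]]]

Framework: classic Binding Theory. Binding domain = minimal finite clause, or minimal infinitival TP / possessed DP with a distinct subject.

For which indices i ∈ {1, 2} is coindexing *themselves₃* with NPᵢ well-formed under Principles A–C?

{2}

*themselves* is an anaphor, so Principle A applies: it must be bound in its binding domain.
Binding domain of *themselves₃*: the embedded TP, whose subject is the senators₂.
*the reviewers₁* c-commands the anaphor but is outside its binding domain → cannot satisfy Principle A.
*the senators₂* c-commands the anaphor within its binding domain → licit binder.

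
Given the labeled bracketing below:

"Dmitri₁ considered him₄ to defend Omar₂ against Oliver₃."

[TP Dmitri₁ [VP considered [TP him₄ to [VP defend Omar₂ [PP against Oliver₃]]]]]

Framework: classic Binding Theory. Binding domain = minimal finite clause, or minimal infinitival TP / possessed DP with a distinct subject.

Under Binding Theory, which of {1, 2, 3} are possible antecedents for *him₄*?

none

*him* is a pronoun, so Principle B applies: it must be free in its binding domain.
Binding domain of *him₄*: the matrix TP, whose subject is Dmitri₁.
*Dmitri₁* c-commands the pronoun within its binding domain → coindexation would violate Principle B.
*Omar₂*: the pronoun c-commands this R-expression → coindexation would violate Principle C on *Omar₂*.
*Oliver₃*: the pronoun c-commands this R-expression → coindexation would violate Principle C on *Oliver₃*.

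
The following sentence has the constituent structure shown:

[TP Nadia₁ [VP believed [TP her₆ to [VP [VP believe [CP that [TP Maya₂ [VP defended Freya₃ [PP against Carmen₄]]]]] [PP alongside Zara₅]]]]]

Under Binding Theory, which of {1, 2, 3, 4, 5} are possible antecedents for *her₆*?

none

*her* is a pronoun, so Principle B applies: it must be free in its binding domain.
Binding domain of *her₆*: the matrix TP, whose subject is Nadia₁.
*Nadia₁* c-commands the pronoun within its binding domain → coindexation would violate Principle B.
*Maya₂*: the pronoun c-commands this R-expression → coindexation would violate Principle C on *Maya₂*.
*Freya₃*: the pronoun c-commands this R-expression → coindexation would violate Principle C on *Freya₃*.
*Carmen₄*: the pronoun c-commands this R-expression → coindexation would violate Principle C on *Carmen₄*.
*Zara₅*: the pronoun c-commands this R-expression → coindexation would violate Principle C on *Zara₅*.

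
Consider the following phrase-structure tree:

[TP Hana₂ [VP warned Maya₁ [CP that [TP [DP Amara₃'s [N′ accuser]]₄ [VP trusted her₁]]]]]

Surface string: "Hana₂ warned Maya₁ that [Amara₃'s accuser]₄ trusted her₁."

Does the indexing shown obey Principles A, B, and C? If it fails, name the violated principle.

grammatical

The two coindexed NPs are *Maya₁* and *her₁*.
*her₁* is a pronoun; its binding domain is the embedded TP, whose subject is [Amara₃'s accuser]₄. Within that domain it is c-commanded only by *[Amara₃'s accuser]₄*, which carries a different index — the pronoun is free locally, so Principle B holds.
*Maya₁* is an R-expression; *her₁* does not c-command it, and no other NP shares its index, so Principle C is satisfied.
All principles are respected.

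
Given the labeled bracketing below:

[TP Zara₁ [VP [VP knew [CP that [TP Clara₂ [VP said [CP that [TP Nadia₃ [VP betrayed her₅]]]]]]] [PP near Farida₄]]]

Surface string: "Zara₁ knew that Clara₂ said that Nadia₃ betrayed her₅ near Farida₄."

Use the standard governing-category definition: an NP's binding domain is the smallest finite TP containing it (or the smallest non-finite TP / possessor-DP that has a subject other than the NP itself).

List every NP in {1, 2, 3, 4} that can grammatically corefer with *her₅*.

{1, 2, 4}

*her* is a pronoun, so Principle B applies: it must be free in its binding domain.
Binding domain of *her₅*: the embedded TP, whose subject is Nadia₃.
*Zara₁* c-commands the pronoun but from outside its binding domain, and is not c-commanded by it → coindexation permitted.
*Clara₂* c-commands the pronoun but from outside its binding domain, and is not c-commanded by it → coindexation permitted.
*Nadia₃* c-commands the pronoun within its binding domain → coindexation would violate Principle B.
*Farida₄* and the pronoun do not c-command one another → neither Principle B nor Principle C is at stake; coindexation permitted.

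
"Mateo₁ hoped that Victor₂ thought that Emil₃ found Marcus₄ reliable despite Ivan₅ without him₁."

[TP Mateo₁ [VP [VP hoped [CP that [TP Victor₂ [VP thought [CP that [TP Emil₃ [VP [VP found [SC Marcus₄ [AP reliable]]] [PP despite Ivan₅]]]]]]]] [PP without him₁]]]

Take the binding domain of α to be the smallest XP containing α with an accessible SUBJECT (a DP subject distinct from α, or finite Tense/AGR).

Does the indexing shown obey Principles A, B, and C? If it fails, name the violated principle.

The two coindexed NPs are *Mateo₁* and *him₁*.
*him₁* is a pronoun. Its binding domain is the matrix TP, whose subject is Mateo₁.
*Mateo₁* c-commands it within that domain and carries the same index.
The pronoun is locally bound → Principle B violation.

Principle B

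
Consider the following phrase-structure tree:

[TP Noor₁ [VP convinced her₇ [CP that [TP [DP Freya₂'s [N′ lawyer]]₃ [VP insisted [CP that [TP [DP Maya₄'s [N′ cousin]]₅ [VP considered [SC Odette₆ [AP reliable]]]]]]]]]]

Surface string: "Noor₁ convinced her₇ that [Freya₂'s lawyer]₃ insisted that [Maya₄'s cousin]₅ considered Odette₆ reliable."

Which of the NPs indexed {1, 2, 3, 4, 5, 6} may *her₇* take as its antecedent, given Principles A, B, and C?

none

*her* is a pronoun, so Principle B applies: it must be free in its binding domain.
Binding domain of *her₇*: the matrix TP, whose subject is Noor₁.
*Noor₁* c-commands the pronoun within its binding domain → coindexation would violate Principle B.
*Freya₂*: the pronoun c-commands this R-expression → coindexation would violate Principle C on *Freya₂*.
*[Freya₂'s lawyer]₃*: the pronoun c-commands this R-expression → coindexation would violate Principle C on *[Freya₂'s lawyer]₃*.
*Maya₄*: the pronoun c-commands this R-expression → coindexation would violate Principle C on *Maya₄*.
*[Maya₄'s cousin]₅*: the pronoun c-commands this R-expression → coindexation would violate Principle C on *[Maya₄'s cousin]₅*.
*Odette₆*: the pronoun c-commands this R-expression → coindexation would violate Principle C on *Odette₆*.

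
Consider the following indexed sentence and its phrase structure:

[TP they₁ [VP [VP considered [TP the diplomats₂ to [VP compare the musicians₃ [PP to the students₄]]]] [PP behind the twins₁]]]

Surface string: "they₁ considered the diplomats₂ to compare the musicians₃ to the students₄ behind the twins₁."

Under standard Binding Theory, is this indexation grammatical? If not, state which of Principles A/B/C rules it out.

Principle C

The two coindexed NPs are *they₁* and *the twins₁*.
*the twins₁* is an R-expression. Principle C requires it to be free everywhere.
*they₁* c-commands it and carries the same index.
The R-expression is bound → Principle C violation.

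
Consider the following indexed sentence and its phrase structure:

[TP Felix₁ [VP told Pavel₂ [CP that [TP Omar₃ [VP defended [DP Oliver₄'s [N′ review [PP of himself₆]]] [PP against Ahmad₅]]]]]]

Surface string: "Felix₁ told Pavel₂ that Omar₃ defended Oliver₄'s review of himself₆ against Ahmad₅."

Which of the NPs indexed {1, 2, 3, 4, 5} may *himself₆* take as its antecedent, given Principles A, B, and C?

*himself* is an anaphor, so Principle A applies: it must be bound in its binding domain.
Binding domain of *himself₆*: the possessed DP, whose subject is Oliver₄.
*Felix₁* c-commands the anaphor but is outside its binding domain → cannot satisfy Principle A.
*Pavel₂* c-commands the anaphor but is outside its binding domain → cannot satisfy Principle A.
*Omar₃* c-commands the anaphor but is outside its binding domain → cannot satisfy Principle A.
*Oliver₄* c-commands the anaphor within its binding domain → licit binder.
*Ahmad₅* does not c-command the anaphor → cannot bind it.

{4}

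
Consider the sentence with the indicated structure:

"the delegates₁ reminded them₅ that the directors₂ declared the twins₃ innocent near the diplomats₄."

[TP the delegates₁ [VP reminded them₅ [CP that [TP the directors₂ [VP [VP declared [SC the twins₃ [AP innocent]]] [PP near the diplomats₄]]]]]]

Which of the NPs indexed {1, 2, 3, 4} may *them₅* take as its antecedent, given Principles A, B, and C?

*them* is a pronoun, so Principle B applies: it must be free in its binding domain.
Binding domain of *them₅*: the matrix TP, whose subject is the delegates₁.
*the delegates₁* c-commands the pronoun within its binding domain → coindexation would violate Principle B.
*the directors₂*: the pronoun c-commands this R-expression → coindexation would violate Principle C on *the directors₂*.
*the twins₃*: the pronoun c-commands this R-expression → coindexation would violate Principle C on *the twins₃*.
*the diplomats₄*: the pronoun c-commands this R-expression → coindexation would violate Principle C on *the diplomats₄*.

none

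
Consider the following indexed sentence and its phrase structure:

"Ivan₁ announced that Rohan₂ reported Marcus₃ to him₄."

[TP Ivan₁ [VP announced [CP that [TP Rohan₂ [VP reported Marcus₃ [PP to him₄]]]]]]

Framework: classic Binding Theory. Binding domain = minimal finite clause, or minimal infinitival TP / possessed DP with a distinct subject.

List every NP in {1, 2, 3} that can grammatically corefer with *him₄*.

{1}

*him* is a pronoun, so Principle B applies: it must be free in its binding domain.
Binding domain of *him₄*: the embedded TP, whose subject is Rohan₂.
*Ivan₁* c-commands the pronoun but from outside its binding domain, and is not c-commanded by it → coindexation permitted.
*Rohan₂* c-commands the pronoun within its binding domain → coindexation would violate Principle B.
*Marcus₃* c-commands the pronoun within its binding domain → coindexation would violate Principle B.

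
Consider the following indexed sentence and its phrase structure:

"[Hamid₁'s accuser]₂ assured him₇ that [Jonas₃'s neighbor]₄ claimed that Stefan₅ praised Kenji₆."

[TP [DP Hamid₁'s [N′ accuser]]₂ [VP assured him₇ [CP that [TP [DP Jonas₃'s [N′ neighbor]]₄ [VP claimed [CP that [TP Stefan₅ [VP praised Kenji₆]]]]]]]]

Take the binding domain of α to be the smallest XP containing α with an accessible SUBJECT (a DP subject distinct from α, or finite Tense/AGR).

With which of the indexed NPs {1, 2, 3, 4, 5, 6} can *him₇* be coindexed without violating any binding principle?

*him* is a pronoun, so Principle B applies: it must be free in its binding domain.
Binding domain of *him₇*: the matrix TP, whose subject is [Hamid₁'s accuser]₂.
*Hamid₁* and the pronoun do not c-command one another → neither Principle B nor Principle C is at stake; coindexation permitted.
*[Hamid₁'s accuser]₂* c-commands the pronoun within its binding domain → coindexation would violate Principle B.
*Jonas₃*: the pronoun c-commands this R-expression → coindexation would violate Principle C on *Jonas₃*.
*[Jonas₃'s neighbor]₄*: the pronoun c-commands this R-expression → coindexation would violate Principle C on *[Jonas₃'s neighbor]₄*.
*Stefan₅*: the pronoun c-commands this R-expression → coindexation would violate Principle C on *Stefan₅*.
*Kenji₆*: the pronoun c-commands this R-expression → coindexation would violate Principle C on *Kenji₆*.

{1}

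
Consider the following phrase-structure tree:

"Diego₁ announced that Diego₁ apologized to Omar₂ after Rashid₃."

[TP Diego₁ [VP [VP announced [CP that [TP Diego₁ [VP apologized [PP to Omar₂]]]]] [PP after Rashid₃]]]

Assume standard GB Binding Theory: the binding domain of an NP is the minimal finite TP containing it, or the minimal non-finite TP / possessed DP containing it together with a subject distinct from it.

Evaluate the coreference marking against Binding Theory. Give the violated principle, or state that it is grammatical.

The two coindexed NPs are *Diego₁* (the higher occurrence) and *Diego₁* (the lower occurrence).
*Diego₁* (the lower occurrence) is an R-expression. Principle C requires it to be free everywhere.
*Diego₁* (the higher occurrence) c-commands it and carries the same index.
The R-expression is bound → Principle C violation.

Principle C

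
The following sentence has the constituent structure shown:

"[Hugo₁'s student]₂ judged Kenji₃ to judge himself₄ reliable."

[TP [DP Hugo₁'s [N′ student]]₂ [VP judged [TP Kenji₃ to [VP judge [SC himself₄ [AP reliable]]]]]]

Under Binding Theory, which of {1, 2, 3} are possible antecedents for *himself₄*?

{3}

*himself* is an anaphor, so Principle A applies: it must be bound in its binding domain.
Binding domain of *himself₄*: the embedded TP, whose subject is Kenji₃.
*Hugo₁* does not c-command the anaphor → cannot bind it.
*[Hugo₁'s student]₂* c-commands the anaphor but is outside its binding domain → cannot satisfy Principle A.
*Kenji₃* c-commands the anaphor within its binding domain → licit binder.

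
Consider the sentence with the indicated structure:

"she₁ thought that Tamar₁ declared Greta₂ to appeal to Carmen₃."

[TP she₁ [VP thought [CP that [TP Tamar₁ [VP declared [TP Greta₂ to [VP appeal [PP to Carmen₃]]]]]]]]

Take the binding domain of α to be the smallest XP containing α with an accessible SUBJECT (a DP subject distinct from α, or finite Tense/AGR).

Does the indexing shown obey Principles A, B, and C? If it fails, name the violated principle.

Principle C

The two coindexed NPs are *she₁* and *Tamar₁*.
*Tamar₁* is an R-expression. Principle C requires it to be free everywhere.
*she₁* c-commands it and carries the same index.
The R-expression is bound → Principle C violation.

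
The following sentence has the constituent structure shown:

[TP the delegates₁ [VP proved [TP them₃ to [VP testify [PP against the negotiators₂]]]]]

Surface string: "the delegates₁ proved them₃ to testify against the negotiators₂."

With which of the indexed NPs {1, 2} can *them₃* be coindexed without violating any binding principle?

*them* is a pronoun, so Principle B applies: it must be free in its binding domain.
Binding domain of *them₃*: the matrix TP, whose subject is the delegates₁.
*the delegates₁* c-commands the pronoun within its binding domain → coindexation would violate Principle B.
*the negotiators₂*: the pronoun c-commands this R-expression → coindexation would violate Principle C on *the negotiators₂*.

none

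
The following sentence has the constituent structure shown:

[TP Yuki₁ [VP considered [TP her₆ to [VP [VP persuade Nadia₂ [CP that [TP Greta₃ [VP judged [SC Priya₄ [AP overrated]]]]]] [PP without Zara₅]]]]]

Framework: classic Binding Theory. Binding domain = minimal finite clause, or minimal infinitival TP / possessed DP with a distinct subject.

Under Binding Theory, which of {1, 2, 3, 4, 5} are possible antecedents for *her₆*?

*her* is a pronoun, so Principle B applies: it must be free in its binding domain.
Binding domain of *her₆*: the matrix TP, whose subject is Yuki₁.
*Yuki₁* c-commands the pronoun within its binding domain → coindexation would violate Principle B.
*Nadia₂*: the pronoun c-commands this R-expression → coindexation would violate Principle C on *Nadia₂*.
*Greta₃*: the pronoun c-commands this R-expression → coindexation would violate Principle C on *Greta₃*.
*Priya₄*: the pronoun c-commands this R-expression → coindexation would violate Principle C on *Priya₄*.
*Zara₅*: the pronoun c-commands this R-expression → coindexation would violate Principle C on *Zara₅*.

none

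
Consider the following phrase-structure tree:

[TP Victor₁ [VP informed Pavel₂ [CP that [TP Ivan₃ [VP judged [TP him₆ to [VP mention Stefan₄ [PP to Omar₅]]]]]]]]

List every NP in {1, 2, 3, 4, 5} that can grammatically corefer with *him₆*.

{1, 2}

*him* is a pronoun, so Principle B applies: it must be free in its binding domain.
Binding domain of *him₆*: the embedded TP, whose subject is Ivan₃.
*Victor₁* c-commands the pronoun but from outside its binding domain, and is not c-commanded by it → coindexation permitted.
*Pavel₂* c-commands the pronoun but from outside its binding domain, and is not c-commanded by it → coindexation permitted.
*Ivan₃* c-commands the pronoun within its binding domain → coindexation would violate Principle B.
*Stefan₄*: the pronoun c-commands this R-expression → coindexation would violate Principle C on *Stefan₄*.
*Omar₅*: the pronoun c-commands this R-expression → coindexation would violate Principle C on *Omar₅*.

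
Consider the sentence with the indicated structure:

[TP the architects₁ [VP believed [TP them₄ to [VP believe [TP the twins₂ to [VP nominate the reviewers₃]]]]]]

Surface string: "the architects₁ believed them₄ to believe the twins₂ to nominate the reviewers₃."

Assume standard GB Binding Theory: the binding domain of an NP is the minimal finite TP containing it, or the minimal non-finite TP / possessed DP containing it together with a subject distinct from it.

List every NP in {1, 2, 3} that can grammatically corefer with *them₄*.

*them* is a pronoun, so Principle B applies: it must be free in its binding domain.
Binding domain of *them₄*: the matrix TP, whose subject is the architects₁.
*the architects₁* c-commands the pronoun within its binding domain → coindexation would violate Principle B.
*the twins₂*: the pronoun c-commands this R-expression → coindexation would violate Principle C on *the twins₂*.
*the reviewers₃*: the pronoun c-commands this R-expression → coindexation would violate Principle C on *the reviewers₃*.

none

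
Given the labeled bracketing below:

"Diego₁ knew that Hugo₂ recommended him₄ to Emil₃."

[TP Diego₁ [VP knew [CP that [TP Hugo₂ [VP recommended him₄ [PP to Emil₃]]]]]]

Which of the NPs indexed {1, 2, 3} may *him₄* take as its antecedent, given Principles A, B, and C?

*him* is a pronoun, so Principle B applies: it must be free in its binding domain.
Binding domain of *him₄*: the embedded TP, whose subject is Hugo₂.
*Diego₁* c-commands the pronoun but from outside its binding domain, and is not c-commanded by it → coindexation permitted.
*Hugo₂* c-commands the pronoun within its binding domain → coindexation would violate Principle B.
*Emil₃*: the pronoun c-commands this R-expression → coindexation would violate Principle C on *Emil₃*.

{1}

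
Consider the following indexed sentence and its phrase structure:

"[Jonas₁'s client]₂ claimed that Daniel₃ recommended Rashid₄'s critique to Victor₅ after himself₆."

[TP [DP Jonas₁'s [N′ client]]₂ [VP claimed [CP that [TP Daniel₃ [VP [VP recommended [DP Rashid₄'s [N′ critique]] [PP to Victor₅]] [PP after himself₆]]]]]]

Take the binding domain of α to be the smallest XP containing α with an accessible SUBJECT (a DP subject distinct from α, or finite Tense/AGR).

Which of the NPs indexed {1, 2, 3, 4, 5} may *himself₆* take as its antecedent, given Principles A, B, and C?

*himself* is an anaphor, so Principle A applies: it must be bound in its binding domain.
Binding domain of *himself₆*: the embedded TP, whose subject is Daniel₃.
*Jonas₁* does not c-command the anaphor → cannot bind it.
*[Jonas₁'s client]₂* c-commands the anaphor but is outside its binding domain → cannot satisfy Principle A.
*Daniel₃* c-commands the anaphor within its binding domain → licit binder.
*Rashid₄* does not c-command the anaphor → cannot bind it.
*Victor₅* does not c-command the anaphor → cannot bind it.

{3}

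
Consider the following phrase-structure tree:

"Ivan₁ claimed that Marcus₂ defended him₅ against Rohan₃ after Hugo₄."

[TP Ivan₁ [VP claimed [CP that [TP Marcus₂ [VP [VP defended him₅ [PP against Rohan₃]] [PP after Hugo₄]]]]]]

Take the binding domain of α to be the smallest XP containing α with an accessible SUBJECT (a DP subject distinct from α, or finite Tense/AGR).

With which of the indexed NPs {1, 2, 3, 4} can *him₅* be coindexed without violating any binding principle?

{1, 4}

*him* is a pronoun, so Principle B applies: it must be free in its binding domain.
Binding domain of *him₅*: the embedded TP, whose subject is Marcus₂.
*Ivan₁* c-commands the pronoun but from outside its binding domain, and is not c-commanded by it → coindexation permitted.
*Marcus₂* c-commands the pronoun within its binding domain → coindexation would violate Principle B.
*Rohan₃*: the pronoun c-commands this R-expression → coindexation would violate Principle C on *Rohan₃*.
*Hugo₄* and the pronoun do not c-command one another → neither Principle B nor Principle C is at stake; coindexation permitted.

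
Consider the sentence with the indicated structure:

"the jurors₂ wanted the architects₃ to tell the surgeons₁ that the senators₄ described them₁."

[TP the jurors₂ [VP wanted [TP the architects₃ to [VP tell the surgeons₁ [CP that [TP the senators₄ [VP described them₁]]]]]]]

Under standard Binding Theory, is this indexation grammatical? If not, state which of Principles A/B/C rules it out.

grammatical

The two coindexed NPs are *the surgeons₁* and *them₁*.
*them₁* is a pronoun; its binding domain is the embedded TP, whose subject is the senators₄. Within that domain it is c-commanded only by *the senators₄*, which carries a different index — the pronoun is free locally, so Principle B holds.
*the surgeons₁* is an R-expression; *them₁* does not c-command it, and no other NP shares its index, so Principle C is satisfied.
All principles are respected.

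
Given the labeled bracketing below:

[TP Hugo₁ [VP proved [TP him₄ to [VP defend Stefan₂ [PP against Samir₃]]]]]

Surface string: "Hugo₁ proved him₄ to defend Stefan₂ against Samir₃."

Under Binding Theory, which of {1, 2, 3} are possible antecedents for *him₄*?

*him* is a pronoun, so Principle B applies: it must be free in its binding domain.
Binding domain of *him₄*: the matrix TP, whose subject is Hugo₁.
*Hugo₁* c-commands the pronoun within its binding domain → coindexation would violate Principle B.
*Stefan₂*: the pronoun c-commands this R-expression → coindexation would violate Principle C on *Stefan₂*.
*Samir₃*: the pronoun c-commands this R-expression → coindexation would violate Principle C on *Samir₃*.

none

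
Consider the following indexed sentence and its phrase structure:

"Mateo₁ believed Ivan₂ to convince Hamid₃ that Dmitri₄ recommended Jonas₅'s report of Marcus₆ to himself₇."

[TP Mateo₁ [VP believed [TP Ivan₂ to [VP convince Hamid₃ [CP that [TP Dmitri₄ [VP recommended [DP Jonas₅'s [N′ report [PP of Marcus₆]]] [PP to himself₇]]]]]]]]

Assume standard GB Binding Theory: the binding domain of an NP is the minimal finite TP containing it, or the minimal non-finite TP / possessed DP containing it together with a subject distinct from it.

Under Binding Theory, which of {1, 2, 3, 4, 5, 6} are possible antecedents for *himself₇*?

{4}

*himself* is an anaphor, so Principle A applies: it must be bound in its binding domain.
Binding domain of *himself₇*: the embedded TP, whose subject is Dmitri₄.
*Mateo₁* c-commands the anaphor but is outside its binding domain → cannot satisfy Principle A.
*Ivan₂* c-commands the anaphor but is outside its binding domain → cannot satisfy Principle A.
*Hamid₃* c-commands the anaphor but is outside its binding domain → cannot satisfy Principle A.
*Dmitri₄* c-commands the anaphor within its binding domain → licit binder.
*Jonas₅* does not c-command the anaphor → cannot bind it.
*Marcus₆* does not c-command the anaphor → cannot bind it.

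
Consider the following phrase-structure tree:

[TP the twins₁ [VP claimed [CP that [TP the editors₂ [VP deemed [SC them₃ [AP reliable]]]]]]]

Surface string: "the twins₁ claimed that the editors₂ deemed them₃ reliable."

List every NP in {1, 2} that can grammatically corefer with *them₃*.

{1}

*them* is a pronoun, so Principle B applies: it must be free in its binding domain.
Binding domain of *them₃*: the embedded TP, whose subject is the editors₂.
*the twins₁* c-commands the pronoun but from outside its binding domain, and is not c-commanded by it → coindexation permitted.
*the editors₂* c-commands the pronoun within its binding domain → coindexation would violate Principle B.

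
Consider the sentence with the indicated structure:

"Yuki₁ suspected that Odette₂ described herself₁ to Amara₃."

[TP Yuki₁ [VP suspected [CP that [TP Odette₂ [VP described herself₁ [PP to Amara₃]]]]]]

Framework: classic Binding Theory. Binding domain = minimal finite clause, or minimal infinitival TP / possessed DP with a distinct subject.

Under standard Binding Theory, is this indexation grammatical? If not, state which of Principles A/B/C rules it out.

Principle A

The two coindexed NPs are *Yuki₁* and *herself₁*.
*herself₁* is an anaphor. Principle A requires it to be bound within its binding domain — the embedded TP, whose subject is Odette₂.
Within that domain it is c-commanded by *Odette₂*, which does not share its index.
*Yuki₁* does c-command the anaphor, but from outside its binding domain.
The anaphor is unbound in its domain → Principle A violation.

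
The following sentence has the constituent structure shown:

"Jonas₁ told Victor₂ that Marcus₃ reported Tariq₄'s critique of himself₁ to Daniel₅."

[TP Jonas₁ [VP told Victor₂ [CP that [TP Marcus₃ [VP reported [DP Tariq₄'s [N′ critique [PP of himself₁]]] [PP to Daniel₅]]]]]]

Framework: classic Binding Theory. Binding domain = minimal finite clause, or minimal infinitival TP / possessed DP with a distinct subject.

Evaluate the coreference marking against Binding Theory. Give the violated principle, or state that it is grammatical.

The two coindexed NPs are *Jonas₁* and *himself₁*.
*himself₁* is an anaphor. Principle A requires it to be bound within its binding domain — the possessed DP, whose subject is Tariq₄.
Within that domain it is c-commanded by *Tariq₄*, which does not share its index.
*Jonas₁* does c-command the anaphor, but from outside its binding domain.
The anaphor is unbound in its domain → Principle A violation.

Principle A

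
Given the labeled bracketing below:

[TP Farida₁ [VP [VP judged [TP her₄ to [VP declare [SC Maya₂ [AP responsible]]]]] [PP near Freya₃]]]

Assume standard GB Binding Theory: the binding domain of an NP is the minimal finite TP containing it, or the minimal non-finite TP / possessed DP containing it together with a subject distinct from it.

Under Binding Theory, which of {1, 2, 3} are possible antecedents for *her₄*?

*her* is a pronoun, so Principle B applies: it must be free in its binding domain.
Binding domain of *her₄*: the matrix TP, whose subject is Farida₁.
*Farida₁* c-commands the pronoun within its binding domain → coindexation would violate Principle B.
*Maya₂*: the pronoun c-commands this R-expression → coindexation would violate Principle C on *Maya₂*.
*Freya₃* and the pronoun do not c-command one another → neither Principle B nor Principle C is at stake; coindexation permitted.

{3}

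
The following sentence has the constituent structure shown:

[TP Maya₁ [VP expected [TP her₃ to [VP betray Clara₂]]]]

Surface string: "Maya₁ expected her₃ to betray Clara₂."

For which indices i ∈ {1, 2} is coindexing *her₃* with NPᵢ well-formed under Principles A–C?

none

*her* is a pronoun, so Principle B applies: it must be free in its binding domain.
Binding domain of *her₃*: the matrix TP, whose subject is Maya₁.
*Maya₁* c-commands the pronoun within its binding domain → coindexation would violate Principle B.
*Clara₂*: the pronoun c-commands this R-expression → coindexation would violate Principle C on *Clara₂*.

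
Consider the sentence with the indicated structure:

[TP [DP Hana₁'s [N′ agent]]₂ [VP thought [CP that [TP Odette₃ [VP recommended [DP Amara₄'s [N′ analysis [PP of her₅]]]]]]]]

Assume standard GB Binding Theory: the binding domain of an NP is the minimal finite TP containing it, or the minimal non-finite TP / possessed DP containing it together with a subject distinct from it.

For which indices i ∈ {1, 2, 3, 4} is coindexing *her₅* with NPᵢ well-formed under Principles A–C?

{1, 2, 3}

*her* is a pronoun, so Principle B applies: it must be free in its binding domain.
Binding domain of *her₅*: the possessed DP, whose subject is Amara₄.
*Hana₁* and the pronoun do not c-command one another → neither Principle B nor Principle C is at stake; coindexation permitted.
*[Hana₁'s agent]₂* c-commands the pronoun but from outside its binding domain, and is not c-commanded by it → coindexation permitted.
*Odette₃* c-commands the pronoun but from outside its binding domain, and is not c-commanded by it → coindexation permitted.
*Amara₄* c-commands the pronoun within its binding domain → coindexation would violate Principle B.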